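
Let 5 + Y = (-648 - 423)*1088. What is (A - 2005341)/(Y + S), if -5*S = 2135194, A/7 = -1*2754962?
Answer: 106450375/7961459 ≈ 13.371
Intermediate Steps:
Y = -1165253 (Y = -5 + (-648 - 423)*1088 = -5 - 1071*1088 = -5 - 1165248 = -1165253)
A = -19284734 (A = 7*(-1*2754962) = 7*(-2754962) = -19284734)
S = -2135194/5 (S = -⅕*2135194 = -2135194/5 ≈ -4.2704e+5)
(A - 2005341)/(Y + S) = (-19284734 - 2005341)/(-1165253 - 2135194/5) = -21290075/(-7961459/5) = -21290075*(-5/7961459) = 106450375/7961459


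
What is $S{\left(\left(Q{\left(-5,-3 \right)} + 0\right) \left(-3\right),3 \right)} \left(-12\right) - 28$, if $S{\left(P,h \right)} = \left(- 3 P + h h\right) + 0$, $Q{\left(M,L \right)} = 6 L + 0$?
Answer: $1808$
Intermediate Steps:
$Q{\left(M,L \right)} = 6 L$
$S{\left(P,h \right)} = h^{2} - 3 P$ ($S{\left(P,h \right)} = \left(- 3 P + h^{2}\right) + 0 = \left(h^{2} - 3 P\right) + 0 = h^{2} - 3 P$)
$S{\left(\left(Q{\left(-5,-3 \right)} + 0\right) \left(-3\right),3 \right)} \left(-12\right) - 28 = \left(3^{2} - 3 \left(6 \left(-3\right) + 0\right) \left(-3\right)\right) \left(-12\right) - 28 = \left(9 - 3 \left(-18 + 0\right) \left(-3\right)\right) \left(-12\right) - 28 = \left(9 - 3 \left(\left(-18\right) \left(-3\right)\right)\right) \left(-12\right) - 28 = \left(9 - 162\right) \left(-12\right) - 28 = \left(-153\right) \left(-12\right) - 28 = 1836 - 28 = 1808$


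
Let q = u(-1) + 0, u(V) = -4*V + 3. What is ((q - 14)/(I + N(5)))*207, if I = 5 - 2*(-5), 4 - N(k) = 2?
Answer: -1449/17 ≈ -85.235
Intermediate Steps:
N(k) = 2 (N(k) = 4 - 1*2 = 4 - 2 = 2)
u(V) = 3 - 4*V
q = 7 (q = (3 - 4*(-1)) + 0 = (3 + 4) + 0 = 7 + 0 = 7)
I = 15 (I = 5 + 10 = 15)
((q - 14)/(I + N(5)))*207 = ((7 - 14)/(15 + 2))*207 = -7/17*207 = -1449/17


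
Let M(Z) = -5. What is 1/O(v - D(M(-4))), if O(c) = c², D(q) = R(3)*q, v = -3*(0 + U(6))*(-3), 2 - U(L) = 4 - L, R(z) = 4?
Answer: 1/3136 ≈ 0.00031888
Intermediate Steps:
U(L) = -2 + L (U(L) = 2 - (4 - L) = 2 + (-4 + L) = -2 + L)
v = 36 (v = -3*(0 + (-2 + 6))*(-3) = -3*(0 + 4)*(-3) = -3*4*(-3) = -12*(-3) = 36)
D(q) = 4*q
1/O(v - D(M(-4))) = 1/((36 - 4*(-5))²) = 1/((36 - 1*(-20))²) = 1/((36 + 20)²) = 1/(56²) = 1/3136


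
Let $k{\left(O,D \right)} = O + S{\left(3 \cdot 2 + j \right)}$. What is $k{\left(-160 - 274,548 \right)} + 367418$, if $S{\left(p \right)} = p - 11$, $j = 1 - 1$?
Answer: $366979$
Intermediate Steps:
$j = 0$
$S{\left(p \right)} = -11 + p$
$k{\left(O,D \right)} = -5 + O$ ($k{\left(O,D \right)} = O + \left(-11 + \left(3 \cdot 2 + 0\right)\right) = O + \left(-11 + \left(6 + 0\right)\right) = O + \left(-11 + 6\right) = O - 5 = -5 + O$)
$k{\left(-160 - 274,548 \right)} + 367418 = \left(-5 - 434\right) + 367418 = -439 + 367418 = 366979$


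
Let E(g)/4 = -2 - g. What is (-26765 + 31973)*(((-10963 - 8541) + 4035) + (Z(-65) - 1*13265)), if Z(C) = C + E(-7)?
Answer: -149881032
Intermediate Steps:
E(g) = -8 - 4*g (E(g) = 4*(-2 - g) = -8 - 4*g)
Z(C) = 20 + C (Z(C) = C + (-8 - 4*(-7)) = C + (-8 + 28) = C + 20 = 20 + C)
(-26765 + 31973)*(((-10963 - 8541) + 4035) + (Z(-65) - 1*13265)) = (-26765 + 31973)*(((-10963 - 8541) + 4035) + ((20 - 65) - 1*13265)) = 5208*((-19504 + 4035) + (-45 - 13265)) = 5208*(-15469 - 13310) = 5208*(-28779) = -149881032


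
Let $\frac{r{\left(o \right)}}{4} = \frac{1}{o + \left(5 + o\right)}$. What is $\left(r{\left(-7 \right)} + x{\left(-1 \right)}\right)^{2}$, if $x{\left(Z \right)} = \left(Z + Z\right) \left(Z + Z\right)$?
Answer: $\frac{1024}{81} \approx 12.642$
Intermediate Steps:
$r{\left(o \right)} = \frac{4}{5 + 2 o}$ ($r{\left(o \right)} = \frac{4}{o + \left(5 + o\right)} = \frac{4}{5 + 2 o}$)
$x{\left(Z \right)} = 4 Z^{2}$ ($x{\left(Z \right)} = 2 Z 2 Z = 4 Z^{2}$)
$\left(r{\left(-7 \right)} + x{\left(-1 \right)}\right)^{2} = \left(\frac{4}{5 + 2 \left(-7\right)} + 4 \left(-1\right)^{2}\right)^{2} = \left(\frac{4}{5 - 14} + 4 \cdot 1\right)^{2} = \left(\frac{4}{-9} + 4\right)^{2} = \left(4 \left(- \frac{1}{9}\right) + 4\right)^{2} = \left(- \frac{4}{9} + 4\right)^{2} = \left(\frac{32}{9}\right)^{2} = \frac{1024}{81}$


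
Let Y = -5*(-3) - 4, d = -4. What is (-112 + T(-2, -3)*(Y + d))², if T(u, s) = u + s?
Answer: 21609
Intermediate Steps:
T(u, s) = s + u
Y = 11 (Y = 15 - 4 = 11)
(-112 + T(-2, -3)*(Y + d))² = (-112 + (-3 - 2)*(11 - 4))² = (-112 - 5*7)² = (-112 - 35)² = (-147)² = 21609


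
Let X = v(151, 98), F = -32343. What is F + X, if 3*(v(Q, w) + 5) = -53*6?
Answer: -32454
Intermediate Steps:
v(Q, w) = -111 (v(Q, w) = -5 + (-53*6)/3 = -5 + (⅓)*(-318) = -5 - 106 = -111)
X = -111
F + X = -32343 - 111 = -32454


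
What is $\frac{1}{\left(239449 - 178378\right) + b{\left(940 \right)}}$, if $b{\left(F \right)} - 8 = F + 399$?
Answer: $\frac{1}{62418} \approx 1.6021 \cdot 10^{-5}$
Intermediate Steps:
$b{\left(F \right)} = 407 + F$ ($b{\left(F \right)} = 8 + \left(F + 399\right) = 8 + \left(399 + F\right) = 407 + F$)
$\frac{1}{\left(239449 - 178378\right) + b{\left(940 \right)}} = \frac{1}{\left(239449 - 178378\right) + \left(407 + 940\right)} = \frac{1}{61071 + 1347} = \frac{1}{62418}$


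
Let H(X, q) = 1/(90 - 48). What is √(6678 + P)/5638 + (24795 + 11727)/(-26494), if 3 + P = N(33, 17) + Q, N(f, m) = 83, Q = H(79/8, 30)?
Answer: -18261/13247 + √11921154/236796 ≈ -1.3639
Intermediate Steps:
H(X, q) = 1/42
Q = 1/42 ≈ 0.023810
P = 3361/42 (P = -3 + (83 + 1/42) = -3 + 3487/42 = 3361/42 ≈ 80.024)
√(6678 + P)/5638 + (24795 + 11727)/(-26494) = √(6678 + 3361/42)/5638 + (24795 + 11727)/(-26494) = √(283837/42)*(1/5638) + 36522*(-1/26494) = (√11921154/42)*(1/5638) - 18261/13247 = √11921154/236796 - 18261/13247 = -18261/13247 + √11921154/236796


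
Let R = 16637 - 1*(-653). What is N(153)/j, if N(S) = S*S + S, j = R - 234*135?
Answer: -1071/650 ≈ -1.6477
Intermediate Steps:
R = 17290 (R = 16637 + 653 = 17290)
j = -14300 (j = 17290 - 234*135 = 17290 - 1*31590 = 17290 - 31590 = -14300)
N(S) = S + S**2 (N(S) = S**2 + S = S + S**2)
N(153)/j = (153*(1 + 153))/(-14300) = (153*154)*(-1/14300) = 23562*(-1/14300) = -1071/650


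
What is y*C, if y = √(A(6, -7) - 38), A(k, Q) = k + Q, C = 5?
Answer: 5*I*√39 ≈ 31.225*I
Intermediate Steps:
A(k, Q) = Q + k
y = I*√39 (y = √((-7 + 6) - 38) = √(-1 - 38) = √(-39) = I*√39 ≈ 6.245*I)
y*C = (I*√39)*5 = 5*I*√39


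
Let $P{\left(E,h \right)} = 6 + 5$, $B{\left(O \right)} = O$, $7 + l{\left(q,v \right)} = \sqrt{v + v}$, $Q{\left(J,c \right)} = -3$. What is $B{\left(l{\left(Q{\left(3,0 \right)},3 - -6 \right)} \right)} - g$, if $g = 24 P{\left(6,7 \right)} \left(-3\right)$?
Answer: $785 + 3 \sqrt{2} \approx 789.24$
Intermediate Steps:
$l{\left(q,v \right)} = -7 + \sqrt{2} \sqrt{v}$ ($l{\left(q,v \right)} = -7 + \sqrt{v + v} = -7 + \sqrt{2 v} = -7 + \sqrt{2} \sqrt{v}$)
$P{\left(E,h \right)} = 11$
$g = -792$ ($g = 24 \cdot 11 \left(-3\right) = 264 \left(-3\right) = -792$)
$B{\left(l{\left(Q{\left(3,0 \right)},3 - -6 \right)} \right)} - g = \left(-7 + \sqrt{2} \sqrt{3 - -6}\right) - -792 = \left(-7 + \sqrt{2} \sqrt{3 + 6}\right) + 792 = \left(-7 + \sqrt{2} \sqrt{9}\right) + 792 = \left(-7 + \sqrt{2} \cdot 3\right) + 792 = \left(-7 + 3 \sqrt{2}\right) + 792 = 785 + 3 \sqrt{2}$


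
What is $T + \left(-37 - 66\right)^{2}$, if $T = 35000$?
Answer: $45609$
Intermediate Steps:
$T + \left(-37 - 66\right)^{2} = 35000 + \left(-37 - 66\right)^{2} = 35000 + \left(-103\right)^{2} = 35000 + 10609 = 45609$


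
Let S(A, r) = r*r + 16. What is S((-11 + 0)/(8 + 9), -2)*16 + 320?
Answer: 640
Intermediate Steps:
S(A, r) = 16 + r² (S(A, r) = r² + 16 = 16 + r²)
S((-11 + 0)/(8 + 9), -2)*16 + 320 = (16 + (-2)²)*16 + 320 = (16 + 4)*16 + 320 = 20*16 + 320 = 320 + 320 = 640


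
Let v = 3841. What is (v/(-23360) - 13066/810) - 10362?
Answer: -19637395217/1892160 ≈ -10378.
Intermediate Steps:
(v/(-23360) - 13066/810) - 10362 = (3841/(-23360) - 13066/810) - 10362 = (3841*(-1/23360) - 13066*1/810) - 10362 = (-3841/23360 - 6533/405) - 10362 = -30833297/1892160 - 10362 = -19637395217/1892160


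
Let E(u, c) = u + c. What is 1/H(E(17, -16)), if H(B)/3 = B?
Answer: ⅓ ≈ 0.33333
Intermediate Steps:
E(u, c) = c + u
H(B) = 3*B
1/H(E(17, -16)) = 1/(3*(-16 + 17)) = 1/(3*1) = 1/3 = ⅓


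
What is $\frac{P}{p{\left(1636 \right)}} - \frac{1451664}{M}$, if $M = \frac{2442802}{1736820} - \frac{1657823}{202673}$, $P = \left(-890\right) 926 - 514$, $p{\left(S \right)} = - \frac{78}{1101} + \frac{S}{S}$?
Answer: $- \frac{273669608255443113706}{406514647695937} \approx -6.7321 \cdot 10^{5}$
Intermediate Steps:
$p{\left(S \right)} = \frac{341}{367}$ ($p{\left(S \right)} = \left(-78\right) \frac{1}{1101} + 1 = - \frac{26}{367} + 1 = \frac{341}{367}$)
$P = -824654$ ($P = -824140 - 514 = -824654$)
$M = - \frac{1192125066557}{176003259930}$ ($M = 2442802 \cdot \frac{1}{1736820} - \frac{1657823}{202673} = \frac{1221401}{868410} - \frac{1657823}{202673} = - \frac{1192125066557}{176003259930} \approx -6.7733$)
$\frac{P}{p{\left(1636 \right)}} - \frac{1451664}{M} = - \frac{824654}{\frac{341}{367}} - \frac{1451664}{- \frac{1192125066557}{176003259930}} = \left(-824654\right) \frac{367}{341} - - \frac{255497596323023520}{1192125066557} = - \frac{302648018}{341} + \frac{255497596323023520}{1192125066557} = - \frac{273669608255443113706}{406514647695937}$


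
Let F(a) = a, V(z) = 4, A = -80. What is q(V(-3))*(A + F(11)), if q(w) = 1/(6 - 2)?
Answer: -69/4 ≈ -17.250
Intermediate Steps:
q(w) = 1/4
q(V(-3))*(A + F(11)) = (-80 + 11)/4 = (1/4)*(-69) = -69/4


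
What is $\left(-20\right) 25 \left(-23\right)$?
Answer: $11500$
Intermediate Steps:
$\left(-20\right) 25 \left(-23\right) = \left(-500\right) \left(-23\right) = 11500$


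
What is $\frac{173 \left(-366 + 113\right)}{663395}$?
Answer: $- \frac{43769}{663395} \approx -0.065977$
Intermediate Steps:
$\frac{173 \left(-366 + 113\right)}{663395} = 173 \left(-253\right) \frac{1}{663395} = \left(-43769\right) \frac{1}{663395} = - \frac{43769}{663395}$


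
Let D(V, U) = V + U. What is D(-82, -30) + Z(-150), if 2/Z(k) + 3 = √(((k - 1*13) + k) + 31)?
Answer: -10866/97 - 2*I*√282/291 ≈ -112.02 - 0.11541*I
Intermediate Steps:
Z(k) = 2/(-3 + √(18 + 2*k)) (Z(k) = 2/(-3 + √(((k - 1*13) + k) + 31)) = 2/(-3 + √(((k - 13) + k) + 31)) = 2/(-3 + √(((-13 + k) + k) + 31)) = 2/(-3 + √((-13 + 2*k) + 31)) = 2/(-3 + √(18 + 2*k)))
D(V, U) = U + V
D(-82, -30) + Z(-150) = (-30 - 82) + 2/(-3 + √2*√(9 - 150)) = -112 + 2/(-3 + √2*√(-141)) = -112 + 2/(-3 + √2*(I*√141)) = -112 + 2/(-3 + I*√282)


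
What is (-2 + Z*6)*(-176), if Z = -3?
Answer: 3520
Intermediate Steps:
(-2 + Z*6)*(-176) = (-2 - 3*6)*(-176) = (-2 - 18)*(-176) = -20*(-176) = 3520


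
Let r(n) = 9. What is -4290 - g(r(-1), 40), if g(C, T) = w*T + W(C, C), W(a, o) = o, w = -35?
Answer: -2899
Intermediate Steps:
g(C, T) = C - 35*T (g(C, T) = -35*T + C = C - 35*T)
-4290 - g(r(-1), 40) = -4290 - (9 - 35*40) = -4290 - (9 - 1400) = -4290 - 1*(-1391) = -4290 + 1391 = -2899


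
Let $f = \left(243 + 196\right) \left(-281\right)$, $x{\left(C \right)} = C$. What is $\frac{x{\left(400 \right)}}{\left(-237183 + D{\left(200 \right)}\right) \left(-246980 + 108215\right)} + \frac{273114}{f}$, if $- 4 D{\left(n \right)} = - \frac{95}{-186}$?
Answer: $- \frac{445850613694124098}{201379959125520923} \approx -2.214$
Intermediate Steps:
$D{\left(n \right)} = - \frac{95}{744}$ ($D{\left(n \right)} = - \frac{\left(-95\right) \frac{1}{-186}}{4} = - \frac{\left(-95\right) \left(- \frac{1}{186}\right)}{4} = \left(- \frac{1}{4}\right) \frac{95}{186} = - \frac{95}{744}$)
$f = -123359$ ($f = 439 \left(-281\right) = -123359$)
$\frac{x{\left(400 \right)}}{\left(-237183 + D{\left(200 \right)}\right) \left(-246980 + 108215\right)} + \frac{273114}{f} = \frac{400}{\left(-237183 - \frac{95}{744}\right) \left(-246980 + 108215\right)} + \frac{273114}{-123359} = \frac{400}{\left(- \frac{176464247}{744}\right) \left(-138765\right)} + 273114 \left(- \frac{1}{123359}\right) = \frac{400}{\frac{8162353744985}{248}} - \frac{273114}{123359} = 400 \cdot \frac{248}{8162353744985} - \frac{273114}{123359} = \frac{19840}{1632470748997} - \frac{273114}{123359} = - \frac{445850613694124098}{201379959125520923}$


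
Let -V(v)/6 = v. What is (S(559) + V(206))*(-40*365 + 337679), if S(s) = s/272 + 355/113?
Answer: -12222068554551/30736 ≈ -3.9765e+8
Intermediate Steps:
V(v) = -6*v
S(s) = 355/113 + s/272 (S(s) = s*(1/272) + 355*(1/113) = s/272 + 355/113 = 355/113 + s/272)
(S(559) + V(206))*(-40*365 + 337679) = ((355/113 + (1/272)*559) - 6*206)*(-40*365 + 337679) = ((355/113 + 559/272) - 1236)*(-14600 + 337679) = (159727/30736 - 1236)*323079 = -37829969/30736*323079 = -12222068554551/30736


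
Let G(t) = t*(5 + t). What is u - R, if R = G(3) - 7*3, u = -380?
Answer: -383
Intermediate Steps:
R = 3 (R = 3*(5 + 3) - 7*3 = 3*8 - 21 = 24 - 21 = 3)
u - R = -380 - 1*3 = -380 - 3 = -383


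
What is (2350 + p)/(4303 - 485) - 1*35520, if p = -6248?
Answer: -67809629/1909 ≈ -35521.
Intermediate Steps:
(2350 + p)/(4303 - 485) - 1*35520 = (2350 - 6248)/(4303 - 485) - 1*35520 = -3898/3818 - 35520 = -3898*1/3818 - 35520 = -1949/1909 - 35520 = -67809629/1909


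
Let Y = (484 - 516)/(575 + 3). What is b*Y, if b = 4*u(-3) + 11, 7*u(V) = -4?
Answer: -976/2023 ≈ -0.48245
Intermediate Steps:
u(V) = -4/7 (u(V) = (⅐)*(-4) = -4/7)
b = 61/7 (b = 4*(-4/7) + 11 = -16/7 + 11 = 61/7 ≈ 8.7143)
Y = -16/289 (Y = -32/578 = -32*1/578 = -16/289 ≈ -0.055363)
b*Y = (61/7)*(-16/289) = -976/2023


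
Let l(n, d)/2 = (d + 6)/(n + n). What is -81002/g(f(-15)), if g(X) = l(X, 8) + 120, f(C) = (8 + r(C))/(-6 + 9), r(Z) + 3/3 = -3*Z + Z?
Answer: -1498537/2241 ≈ -668.69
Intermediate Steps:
r(Z) = -1 - 2*Z (r(Z) = -1 + (-3*Z + Z) = -1 - 2*Z)
l(n, d) = (6 + d)/n (l(n, d) = 2*((d + 6)/(n + n)) = 2*((6 + d)/((2*n))) = 2*((6 + d)*(1/(2*n))) = 2*((6 + d)/(2*n)) = (6 + d)/n)
f(C) = 7/3 - 2*C/3 (f(C) = (8 + (-1 - 2*C))/(-6 + 9) = (7 - 2*C)/3 = (7 - 2*C)*(⅓) = 7/3 - 2*C/3)
g(X) = 120 + 14/X (g(X) = (6 + 8)/X + 120 = 14/X + 120 = 120 + 14/X)
-81002/g(f(-15)) = -81002/(120 + 14/(7/3 - ⅔*(-15))) = -81002/(120 + 14/(7/3 + 10)) = -81002/(120 + 14/(37/3)) = -81002/(120 + 14*(3/37)) = -81002/(120 + 42/37) = -81002/4482/37 = -81002*37/4482 = -1498537/2241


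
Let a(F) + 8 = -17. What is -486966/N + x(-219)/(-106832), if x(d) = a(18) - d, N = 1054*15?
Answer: -4335551571/140751160 ≈ -30.803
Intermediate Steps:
N = 15810
a(F) = -25 (a(F) = -8 - 17 = -25)
x(d) = -25 - d
-486966/N + x(-219)/(-106832) = -486966/15810 + (-25 - 1*(-219))/(-106832) = -486966*1/15810 + (-25 + 219)*(-1/106832) = -81161/2635 + 194*(-1/106832) = -81161/2635 - 97/53416 = -4335551571/140751160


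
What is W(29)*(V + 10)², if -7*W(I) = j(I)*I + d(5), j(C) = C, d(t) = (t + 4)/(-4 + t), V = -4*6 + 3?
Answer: -102850/7 ≈ -14693.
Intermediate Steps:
V = -21 (V = -24 + 3 = -21)
d(t) = (4 + t)/(-4 + t)
W(I) = -9/7 - I²/7 (W(I) = -(I*I + (4 + 5)/(-4 + 5))/7 = -(I² + 9/1)/7 = -(I² + 1*9)/7 = -(I² + 9)/7 = -(9 + I²)/7 = -9/7 - I²/7)
W(29)*(V + 10)² = (-9/7 - ⅐*29²)*(-21 + 10)² = (-9/7 - ⅐*841)*(-11)² = (-9/7 - 841/7)*121 = -850/7*121 = -102850/7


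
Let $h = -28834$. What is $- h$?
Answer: $28834$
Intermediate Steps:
$- h = \left(-1\right) \left(-28834\right) = 28834$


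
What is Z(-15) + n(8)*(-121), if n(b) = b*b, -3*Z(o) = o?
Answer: -7739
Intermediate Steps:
Z(o) = -o/3
n(b) = b**2
Z(-15) + n(8)*(-121) = -1/3*(-15) + 8**2*(-121) = 5 + 64*(-121) = 5 - 7744 = -7739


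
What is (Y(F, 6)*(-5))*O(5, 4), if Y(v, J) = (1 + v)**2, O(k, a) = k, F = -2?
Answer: -25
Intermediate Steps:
(Y(F, 6)*(-5))*O(5, 4) = ((1 - 2)**2*(-5))*5 = ((-1)**2*(-5))*5 = (1*(-5))*5 = -5*5 = -25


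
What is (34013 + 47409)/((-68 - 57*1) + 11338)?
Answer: 81422/11213 ≈ 7.2614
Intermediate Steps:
(34013 + 47409)/((-68 - 57*1) + 11338) = 81422/((-68 - 57) + 11338) = 81422/(-125 + 11338) = 81422/11213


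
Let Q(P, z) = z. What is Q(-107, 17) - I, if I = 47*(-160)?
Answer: 7537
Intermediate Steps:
I = -7520
Q(-107, 17) - I = 17 - 1*(-7520) = 17 + 7520 = 7537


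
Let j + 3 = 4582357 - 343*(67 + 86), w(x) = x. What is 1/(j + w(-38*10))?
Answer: 1/4529495 ≈ 2.2078e-7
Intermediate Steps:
j = 4529875 (j = -3 + (4582357 - 343*(67 + 86)) = -3 + (4582357 - 343*153) = -3 + (4582357 - 1*52479) = -3 + (4582357 - 52479) = -3 + 4529878 = 4529875)
1/(j + w(-38*10)) = 1/(4529875 - 38*10) = 1/(4529875 - 380) = 1/4529495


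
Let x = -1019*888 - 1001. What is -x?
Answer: 905873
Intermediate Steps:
x = -905873 (x = -904872 - 1001 = -905873)
-x = -1*(-905873) = 905873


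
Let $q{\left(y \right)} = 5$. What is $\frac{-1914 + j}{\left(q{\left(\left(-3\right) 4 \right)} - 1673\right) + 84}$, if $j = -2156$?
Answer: $\frac{185}{72} \approx 2.5694$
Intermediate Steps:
$\frac{-1914 + j}{\left(q{\left(\left(-3\right) 4 \right)} - 1673\right) + 84} = \frac{-1914 - 2156}{\left(5 - 1673\right) + 84} = - \frac{4070}{-1668 + 84} = - \frac{4070}{-1584} = \left(-4070\right) \left(- \frac{1}{1584}\right) = \frac{185}{72}$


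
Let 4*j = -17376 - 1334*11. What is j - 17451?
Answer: -50927/2 ≈ -25464.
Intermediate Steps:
j = -16025/2 (j = (-17376 - 1334*11)/4 = (-17376 - 1*14674)/4 = (-17376 - 14674)/4 = (1/4)*(-32050) = -16025/2 ≈ -8012.5)
j - 17451 = -16025/2 - 17451 = -50927/2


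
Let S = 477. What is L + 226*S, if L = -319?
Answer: 107483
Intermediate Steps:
L + 226*S = -319 + 226*477 = -319 + 107802 = 107483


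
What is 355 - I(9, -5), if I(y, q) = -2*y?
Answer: 373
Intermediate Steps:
355 - I(9, -5) = 355 - (-2)*9 = 355 - 1*(-18) = 355 + 18 = 373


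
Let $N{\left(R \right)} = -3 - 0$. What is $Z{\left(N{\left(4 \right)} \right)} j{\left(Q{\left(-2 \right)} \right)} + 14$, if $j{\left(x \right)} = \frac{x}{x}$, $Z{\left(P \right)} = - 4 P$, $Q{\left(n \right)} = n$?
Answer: $26$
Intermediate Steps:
$N{\left(R \right)} = -3$ ($N{\left(R \right)} = -3 + 0 = -3$)
$j{\left(x \right)} = 1$
$Z{\left(N{\left(4 \right)} \right)} j{\left(Q{\left(-2 \right)} \right)} + 14 = \left(-4\right) \left(-3\right) 1 + 14 = 12 \cdot 1 + 14 = 12 + 14 = 26$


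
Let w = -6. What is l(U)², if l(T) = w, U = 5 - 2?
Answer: 36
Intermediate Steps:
U = 3
l(T) = -6
l(U)² = (-6)² = 36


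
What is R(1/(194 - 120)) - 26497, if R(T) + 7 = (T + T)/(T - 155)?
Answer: -303974378/11469 ≈ -26504.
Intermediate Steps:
R(T) = -7 + 2*T/(-155 + T) (R(T) = -7 + (T + T)/(T - 155) = -7 + (2*T)/(-155 + T) = -7 + 2*T/(-155 + T))
R(1/(194 - 120)) - 26497 = 5*(217 - 1/(194 - 120))/(-155 + 1/(194 - 120)) - 26497 = 5*(217 - 1/74)/(-155 + 1/74) - 26497 = 5*(217 - 1*1/74)/(-155 + 1/74) - 26497 = 5*(217 - 1/74)/(-11469/74) - 26497 = 5*(-74/11469)*(16057/74) - 26497 = -80285/11469 - 26497 = -303974378/11469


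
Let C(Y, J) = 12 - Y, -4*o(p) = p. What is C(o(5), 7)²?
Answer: 2809/16 ≈ 175.56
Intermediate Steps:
o(p) = -p/4
C(o(5), 7)² = (12 - (-1)*5/4)² = (12 - 1*(-5/4))² = (12 + 5/4)² = (53/4)² = 2809/16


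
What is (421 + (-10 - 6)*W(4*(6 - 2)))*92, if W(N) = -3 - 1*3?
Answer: 47564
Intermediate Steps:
W(N) = -6 (W(N) = -3 - 3 = -6)
(421 + (-10 - 6)*W(4*(6 - 2)))*92 = (421 + (-10 - 6)*(-6))*92 = (421 - 16*(-6))*92 = (421 + 96)*92 = 517*92 = 47564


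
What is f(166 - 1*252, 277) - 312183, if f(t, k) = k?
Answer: -311906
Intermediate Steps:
f(166 - 1*252, 277) - 312183 = 277 - 312183 = -311906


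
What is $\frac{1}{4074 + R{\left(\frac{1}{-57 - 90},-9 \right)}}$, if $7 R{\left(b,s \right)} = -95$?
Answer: $\frac{7}{28423} \approx 0.00024628$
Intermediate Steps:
$R{\left(b,s \right)} = - \frac{95}{7}$ ($R{\left(b,s \right)} = \frac{1}{7} \left(-95\right) = - \frac{95}{7}$)
$\frac{1}{4074 + R{\left(\frac{1}{-57 - 90},-9 \right)}} = \frac{1}{4074 - \frac{95}{7}} = \frac{1}{\frac{28423}{7}} = \frac{7}{28423}$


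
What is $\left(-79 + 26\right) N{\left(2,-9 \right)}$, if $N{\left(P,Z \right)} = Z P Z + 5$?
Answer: $-8851$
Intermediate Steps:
$N{\left(P,Z \right)} = 5 + P Z^{2}$ ($N{\left(P,Z \right)} = P Z Z + 5 = P Z^{2} + 5 = 5 + P Z^{2}$)
$\left(-79 + 26\right) N{\left(2,-9 \right)} = \left(-79 + 26\right) \left(5 + 2 \left(-9\right)^{2}\right) = - 53 \left(5 + 2 \cdot 81\right) = - 53 \left(5 + 162\right) = \left(-53\right) 167 = -8851$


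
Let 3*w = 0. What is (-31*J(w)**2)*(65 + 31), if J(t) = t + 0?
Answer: 0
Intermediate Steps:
w = 0 (w = (1/3)*0 = 0)
J(t) = t
(-31*J(w)**2)*(65 + 31) = (-31*0**2)*(65 + 31) = -31*0*96 = 0*96 = 0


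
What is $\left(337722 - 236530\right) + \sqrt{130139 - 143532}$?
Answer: $101192 + i \sqrt{13393} \approx 1.0119 \cdot 10^{5} + 115.73 i$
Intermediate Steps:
$\left(337722 - 236530\right) + \sqrt{130139 - 143532} = 101192 + \sqrt{-13393} = 101192 + i \sqrt{13393}$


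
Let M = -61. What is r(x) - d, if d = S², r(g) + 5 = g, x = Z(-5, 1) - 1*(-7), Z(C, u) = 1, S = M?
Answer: -3718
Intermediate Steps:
S = -61
x = 8 (x = 1 - 1*(-7) = 1 + 7 = 8)
r(g) = -5 + g
d = 3721 (d = (-61)² = 3721)
r(x) - d = (-5 + 8) - 1*3721 = 3 - 3721 = -3718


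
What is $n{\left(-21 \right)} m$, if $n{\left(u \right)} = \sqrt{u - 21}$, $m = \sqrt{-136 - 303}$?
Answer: $- \sqrt{18438} \approx -135.79$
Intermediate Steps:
$m = i \sqrt{439}$ ($m = \sqrt{-439} = i \sqrt{439} \approx 20.952 i$)
$n{\left(u \right)} = \sqrt{-21 + u}$
$n{\left(-21 \right)} m = \sqrt{-21 - 21} i \sqrt{439} = \sqrt{-42} i \sqrt{439} = i \sqrt{42} i \sqrt{439} = - \sqrt{18438}$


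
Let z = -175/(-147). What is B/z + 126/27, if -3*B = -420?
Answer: 1834/15 ≈ 122.27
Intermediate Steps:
B = 140 (B = -⅓*(-420) = 140)
z = 25/21 (z = -175*(-1/147) = 25/21 ≈ 1.1905)
B/z + 126/27 = 140/(25/21) + 126/27 = 140*(21/25) + 126*(1/27) = 588/5 + 14/3 = 1834/15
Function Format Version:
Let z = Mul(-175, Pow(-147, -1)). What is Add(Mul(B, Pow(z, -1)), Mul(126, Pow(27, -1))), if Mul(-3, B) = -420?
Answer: Rational(1834, 15) ≈ 122.27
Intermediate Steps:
B = 140 (B = Mul(Rational(-1, 3), -420) = 140)
z = Rational(25, 21) (z = Mul(-175, Rational(-1, 147)) = Rational(25, 21) ≈ 1.1905)
Add(Mul(B, Pow(z, -1)), Mul(126, Pow(27, -1))) = Add(Mul(140, Pow(Rational(25, 21), -1)), Mul(126, Pow(27, -1))) = Add(Mul(140, Rational(21, 25)), Mul(126, Rational(1, 27))) = Add(Rational(588, 5), Rational(14, 3)) = Rational(1834, 15)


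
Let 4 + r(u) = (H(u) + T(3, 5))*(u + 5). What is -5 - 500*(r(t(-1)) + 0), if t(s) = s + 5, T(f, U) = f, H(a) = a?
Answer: -29505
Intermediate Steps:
t(s) = 5 + s
r(u) = -4 + (3 + u)*(5 + u) (r(u) = -4 + (u + 3)*(u + 5) = -4 + (3 + u)*(5 + u))
-5 - 500*(r(t(-1)) + 0) = -5 - 500*((11 + (5 - 1)² + 8*(5 - 1)) + 0) = -5 - 500*((11 + 4² + 8*4) + 0) = -5 - 500*((11 + 16 + 32) + 0) = -5 - 500*(59 + 0) = -5 - 500*59 = -5 - 125*236 = -5 - 29500 = -29505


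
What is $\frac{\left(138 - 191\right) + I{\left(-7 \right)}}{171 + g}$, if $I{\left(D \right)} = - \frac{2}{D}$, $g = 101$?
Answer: $- \frac{369}{1904} \approx -0.1938$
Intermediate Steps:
$\frac{\left(138 - 191\right) + I{\left(-7 \right)}}{171 + g} = \frac{\left(138 - 191\right) - \frac{2}{-7}}{171 + 101} = \frac{-53 - - \frac{2}{7}}{272} = \left(-53 + \frac{2}{7}\right) \frac{1}{272} = \left(- \frac{369}{7}\right) \frac{1}{272} = - \frac{369}{1904}$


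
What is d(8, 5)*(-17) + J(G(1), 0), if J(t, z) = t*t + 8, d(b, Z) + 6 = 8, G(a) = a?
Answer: -25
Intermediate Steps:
d(b, Z) = 2 (d(b, Z) = -6 + 8 = 2)
J(t, z) = 8 + t² (J(t, z) = t² + 8 = 8 + t²)
d(8, 5)*(-17) + J(G(1), 0) = 2*(-17) + (8 + 1²) = -34 + (8 + 1) = -34 + 9 = -25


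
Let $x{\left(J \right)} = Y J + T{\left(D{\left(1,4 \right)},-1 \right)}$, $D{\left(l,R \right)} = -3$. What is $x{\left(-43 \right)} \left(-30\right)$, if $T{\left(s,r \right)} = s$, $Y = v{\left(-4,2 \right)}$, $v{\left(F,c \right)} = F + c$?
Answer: $-2490$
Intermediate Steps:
$Y = -2$ ($Y = -4 + 2 = -2$)
$x{\left(J \right)} = -3 - 2 J$ ($x{\left(J \right)} = - 2 J - 3 = -3 - 2 J$)
$x{\left(-43 \right)} \left(-30\right) = \left(-3 - -86\right) \left(-30\right) = \left(-3 + 86\right) \left(-30\right) = 83 \left(-30\right) = -2490$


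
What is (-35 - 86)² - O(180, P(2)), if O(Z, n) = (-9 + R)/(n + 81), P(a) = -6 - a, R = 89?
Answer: 1068713/73 ≈ 14640.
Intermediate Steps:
O(Z, n) = 80/(81 + n) (O(Z, n) = (-9 + 89)/(n + 81) = 80/(81 + n))
(-35 - 86)² - O(180, P(2)) = (-35 - 86)² - 80/(81 + (-6 - 1*2)) = (-121)² - 80/(81 + (-6 - 2)) = 14641 - 80/(81 - 8) = 14641 - 80/73 = 1068713/73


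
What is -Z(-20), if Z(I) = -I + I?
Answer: 0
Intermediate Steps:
Z(I) = 0
-Z(-20) = -1*0 = 0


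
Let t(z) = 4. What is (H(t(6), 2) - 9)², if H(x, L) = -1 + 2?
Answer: 64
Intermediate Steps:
H(x, L) = 1
(H(t(6), 2) - 9)² = (1 - 9)² = (-8)² = 64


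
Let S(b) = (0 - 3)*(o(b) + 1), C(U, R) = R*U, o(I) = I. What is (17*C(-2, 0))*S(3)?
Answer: 0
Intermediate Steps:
S(b) = -3 - 3*b (S(b) = (0 - 3)*(b + 1) = -3*(1 + b) = -3 - 3*b)
(17*C(-2, 0))*S(3) = (17*(0*(-2)))*(-3 - 3*3) = (17*0)*(-3 - 9) = 0*(-12) = 0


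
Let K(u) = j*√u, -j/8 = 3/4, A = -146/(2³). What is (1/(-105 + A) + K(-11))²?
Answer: -96247388/243049 + 48*I*√11/493 ≈ -396.0 + 0.32292*I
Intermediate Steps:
A = -73/4 (A = -146/8 = -146*⅛ = -73/4 ≈ -18.250)
j = -6 (j = -24/4 = -8*¾ = -6)
K(u) = -6*√u
(1/(-105 + A) + K(-11))² = (1/(-105 - 73/4) - 6*I*√11)² = (1/(-493/4) - 6*I*√11)² = (-4/493 - 6*I*√11)²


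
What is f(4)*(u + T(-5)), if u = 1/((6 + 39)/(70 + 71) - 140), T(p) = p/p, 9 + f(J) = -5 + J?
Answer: -13036/1313 ≈ -9.9284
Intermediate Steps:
f(J) = -14 + J (f(J) = -9 + (-5 + J) = -14 + J)
T(p) = 1
u = -47/6565 (u = 1/(45/141 - 140) = 1/(45*(1/141) - 140) = 1/(15/47 - 140) = 1/(-6565/47) = -47/6565 ≈ -0.0071592)
f(4)*(u + T(-5)) = (-14 + 4)*(-47/6565 + 1) = -10*6518/6565 = -13036/1313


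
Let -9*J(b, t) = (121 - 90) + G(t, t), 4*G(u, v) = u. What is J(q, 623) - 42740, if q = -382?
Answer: -171043/4 ≈ -42761.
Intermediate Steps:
G(u, v) = u/4
J(b, t) = -31/9 - t/36 (J(b, t) = -((121 - 90) + t/4)/9 = -(31 + t/4)/9 = -31/9 - t/36)
J(q, 623) - 42740 = (-31/9 - 1/36*623) - 42740 = (-31/9 - 623/36) - 42740 = -83/4 - 42740 = -171043/4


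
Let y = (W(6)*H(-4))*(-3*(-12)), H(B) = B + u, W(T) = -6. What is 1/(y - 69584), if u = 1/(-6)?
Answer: -1/68684 ≈ -1.4559e-5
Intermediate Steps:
u = -⅙ ≈ -0.16667
H(B) = -⅙ + B (H(B) = B - ⅙ = -⅙ + B)
y = 900 (y = (-6*(-⅙ - 4))*(-3*(-12)) = -6*(-25/6)*36 = 25*36 = 900)
1/(y - 69584) = 1/(900 - 69584) = 1/(-68684) = -1/68684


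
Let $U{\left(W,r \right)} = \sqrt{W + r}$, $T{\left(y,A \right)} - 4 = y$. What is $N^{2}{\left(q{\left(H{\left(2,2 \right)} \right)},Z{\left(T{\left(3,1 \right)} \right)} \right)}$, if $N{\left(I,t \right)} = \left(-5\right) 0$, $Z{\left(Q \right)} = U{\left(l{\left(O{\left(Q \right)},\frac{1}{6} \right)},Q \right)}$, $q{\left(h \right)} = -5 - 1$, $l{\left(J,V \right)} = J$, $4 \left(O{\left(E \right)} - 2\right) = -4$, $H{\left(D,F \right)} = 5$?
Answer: $0$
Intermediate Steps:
$T{\left(y,A \right)} = 4 + y$
$O{\left(E \right)} = 1$ ($O{\left(E \right)} = 2 + \frac{1}{4} \left(-4\right) = 2 - 1 = 1$)
$q{\left(h \right)} = -6$ ($q{\left(h \right)} = -5 - 1 = -6$)
$Z{\left(Q \right)} = \sqrt{1 + Q}$
$N{\left(I,t \right)} = 0$
$N^{2}{\left(q{\left(H{\left(2,2 \right)} \right)},Z{\left(T{\left(3,1 \right)} \right)} \right)} = 0^{2} = 0$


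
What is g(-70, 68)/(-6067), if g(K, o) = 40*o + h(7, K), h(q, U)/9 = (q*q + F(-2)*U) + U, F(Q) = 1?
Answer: -1901/6067 ≈ -0.31333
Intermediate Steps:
h(q, U) = 9*q**2 + 18*U (h(q, U) = 9*((q*q + 1*U) + U) = 9*((q**2 + U) + U) = 9*((U + q**2) + U) = 9*(q**2 + 2*U) = 9*q**2 + 18*U)
g(K, o) = 441 + 18*K + 40*o (g(K, o) = 40*o + (9*7**2 + 18*K) = 40*o + (9*49 + 18*K) = 40*o + (441 + 18*K) = 441 + 18*K + 40*o)
g(-70, 68)/(-6067) = (441 + 18*(-70) + 40*68)/(-6067) = (441 - 1260 + 2720)*(-1/6067) = 1901*(-1/6067) = -1901/6067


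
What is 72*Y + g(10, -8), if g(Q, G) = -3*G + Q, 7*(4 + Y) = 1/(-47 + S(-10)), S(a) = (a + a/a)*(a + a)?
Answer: -236402/931 ≈ -253.92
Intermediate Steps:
S(a) = 2*a*(1 + a) (S(a) = (a + 1)*(2*a) = (1 + a)*(2*a) = 2*a*(1 + a))
Y = -3723/931 (Y = -4 + 1/(7*(-47 + 2*(-10)*(1 - 10))) = -4 + 1/(7*(-47 + 2*(-10)*(-9))) = -4 + 1/(7*(-47 + 180)) = -4 + (⅐)/133 = -4 + (⅐)*(1/133) = -4 + 1/931 = -3723/931 ≈ -3.9989)
g(Q, G) = Q - 3*G
72*Y + g(10, -8) = 72*(-3723/931) + (10 - 3*(-8)) = -268056/931 + (10 + 24) = -268056/931 + 34 = -236402/931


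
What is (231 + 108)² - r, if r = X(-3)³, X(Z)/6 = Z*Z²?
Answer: 4366449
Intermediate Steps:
X(Z) = 6*Z³ (X(Z) = 6*(Z*Z²) = 6*Z³)
r = -4251528 (r = (6*(-3)³)³ = (6*(-27))³ = (-162)³ = -4251528)
(231 + 108)² - r = (231 + 108)² - 1*(-4251528) = 339² + 4251528 = 114921 + 4251528 = 4366449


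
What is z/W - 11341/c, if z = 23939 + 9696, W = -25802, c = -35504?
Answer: -64396897/65433872 ≈ -0.98415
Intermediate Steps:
z = 33635
z/W - 11341/c = 33635/(-25802) - 11341/(-35504) = 33635*(-1/25802) - 11341*(-1/35504) = -4805/3686 + 11341/35504 = -64396897/65433872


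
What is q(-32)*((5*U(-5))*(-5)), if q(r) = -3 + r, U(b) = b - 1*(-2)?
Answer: -2625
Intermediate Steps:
U(b) = 2 + b (U(b) = b + 2 = 2 + b)
q(-32)*((5*U(-5))*(-5)) = (-3 - 32)*((5*(2 - 5))*(-5)) = -35*5*(-3)*(-5) = -(-525)*(-5) = -35*75 = -2625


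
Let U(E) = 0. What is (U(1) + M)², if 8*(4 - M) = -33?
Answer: 4225/64 ≈ 66.016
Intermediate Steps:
M = 65/8 (M = 4 - ⅛*(-33) = 4 + 33/8 = 65/8 ≈ 8.1250)
(U(1) + M)² = (0 + 65/8)² = (65/8)² = 4225/64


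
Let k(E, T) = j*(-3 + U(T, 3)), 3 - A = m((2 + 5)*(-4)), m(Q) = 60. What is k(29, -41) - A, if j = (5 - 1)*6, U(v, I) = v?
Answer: -999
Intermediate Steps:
j = 24 (j = 4*6 = 24)
A = -57 (A = 3 - 1*60 = 3 - 60 = -57)
k(E, T) = -72 + 24*T (k(E, T) = 24*(-3 + T) = -72 + 24*T)
k(29, -41) - A = (-72 + 24*(-41)) - 1*(-57) = (-72 - 984) + 57 = -1056 + 57 = -999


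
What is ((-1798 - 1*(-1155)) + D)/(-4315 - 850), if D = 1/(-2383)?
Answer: 306454/2461639 ≈ 0.12449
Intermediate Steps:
D = -1/2383 ≈ -0.00041964
((-1798 - 1*(-1155)) + D)/(-4315 - 850) = ((-1798 - 1*(-1155)) - 1/2383)/(-4315 - 850) = ((-1798 + 1155) - 1/2383)/(-5165) = (-643 - 1/2383)*(-1/5165) = -1532270/2383*(-1/5165) = 306454/2461639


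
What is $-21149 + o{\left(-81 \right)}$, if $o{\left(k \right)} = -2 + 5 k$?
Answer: $-21556$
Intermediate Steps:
$-21149 + o{\left(-81 \right)} = -21149 + \left(-2 + 5 \left(-81\right)\right) = -21149 - 407 = -21556$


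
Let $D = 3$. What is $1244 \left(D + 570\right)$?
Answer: $712812$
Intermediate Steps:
$1244 \left(D + 570\right) = 1244 \left(3 + 570\right) = 1244 \cdot 573 = 712812$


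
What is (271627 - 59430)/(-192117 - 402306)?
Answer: -212197/594423 ≈ -0.35698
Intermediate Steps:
(271627 - 59430)/(-192117 - 402306) = 212197/(-594423) = 212197*(-1/594423) = -212197/594423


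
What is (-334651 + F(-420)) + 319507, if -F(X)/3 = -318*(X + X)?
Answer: -816504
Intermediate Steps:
F(X) = 1908*X (F(X) = -(-954)*(X + X) = -(-954)*2*X = -(-1908)*X = 1908*X)
(-334651 + F(-420)) + 319507 = (-334651 + 1908*(-420)) + 319507 = (-334651 - 801360) + 319507 = -1136011 + 319507 = -816504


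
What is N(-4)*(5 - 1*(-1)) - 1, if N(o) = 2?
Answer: 11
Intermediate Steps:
N(-4)*(5 - 1*(-1)) - 1 = 2*(5 - 1*(-1)) - 1 = 2*(5 + 1) - 1 = 2*6 - 1 = 12 - 1 = 11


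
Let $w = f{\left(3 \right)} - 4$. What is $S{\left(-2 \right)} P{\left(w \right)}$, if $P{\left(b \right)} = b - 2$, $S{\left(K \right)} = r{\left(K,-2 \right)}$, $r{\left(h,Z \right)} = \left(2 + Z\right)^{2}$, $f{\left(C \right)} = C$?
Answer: $0$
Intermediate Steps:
$w = -1$ ($w = 3 - 4 = -1$)
$S{\left(K \right)} = 0$ ($S{\left(K \right)} = \left(2 - 2\right)^{2} = 0^{2} = 0$)
$P{\left(b \right)} = -2 + b$
$S{\left(-2 \right)} P{\left(w \right)} = 0 \left(-2 - 1\right) = 0 \left(-3\right) = 0$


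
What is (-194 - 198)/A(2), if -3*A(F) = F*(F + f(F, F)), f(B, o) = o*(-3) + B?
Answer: -294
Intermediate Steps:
f(B, o) = B - 3*o (f(B, o) = -3*o + B = B - 3*o)
A(F) = F²/3 (A(F) = -F*(F + (F - 3*F))/3 = -F*(F - 2*F)/3 = -F*(-F)/3 = -(-1)*F²/3 = F²/3)
(-194 - 198)/A(2) = (-194 - 198)/(((⅓)*2²)) = -392/((⅓)*4) = -392/4/3 = -392*¾ = -294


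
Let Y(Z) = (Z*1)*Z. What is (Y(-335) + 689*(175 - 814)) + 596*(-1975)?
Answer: -1505146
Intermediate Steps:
Y(Z) = Z**2 (Y(Z) = Z*Z = Z**2)
(Y(-335) + 689*(175 - 814)) + 596*(-1975) = ((-335)**2 + 689*(175 - 814)) + 596*(-1975) = (112225 + 689*(-639)) - 1177100 = (112225 - 440271) - 1177100 = -328046 - 1177100 = -1505146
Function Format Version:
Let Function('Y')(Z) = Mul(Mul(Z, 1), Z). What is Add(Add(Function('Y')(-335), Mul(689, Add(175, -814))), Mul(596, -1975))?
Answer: -1505146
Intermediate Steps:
Function('Y')(Z) = Pow(Z, 2) (Function('Y')(Z) = Mul(Z, Z) = Pow(Z, 2))
Add(Add(Function('Y')(-335), Mul(689, Add(175, -814))), Mul(596, -1975)) = Add(Add(Pow(-335, 2), Mul(689, Add(175, -814))), Mul(596, -1975)) = Add(Add(112225, Mul(689, -639)), -1177100) = Add(Add(112225, -440271), -1177100) = Add(-328046, -1177100) = -1505146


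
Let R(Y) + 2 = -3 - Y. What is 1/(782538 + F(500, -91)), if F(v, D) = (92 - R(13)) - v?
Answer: 1/782148 ≈ 1.2785e-6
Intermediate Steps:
R(Y) = -5 - Y (R(Y) = -2 + (-3 - Y) = -5 - Y)
F(v, D) = 110 - v (F(v, D) = (92 - (-5 - 1*13)) - v = (92 - (-5 - 13)) - v = (92 - 1*(-18)) - v = (92 + 18) - v = 110 - v)
1/(782538 + F(500, -91)) = 1/(782538 + (110 - 1*500)) = 1/(782538 + (110 - 500)) = 1/(782538 - 390) = 1/782148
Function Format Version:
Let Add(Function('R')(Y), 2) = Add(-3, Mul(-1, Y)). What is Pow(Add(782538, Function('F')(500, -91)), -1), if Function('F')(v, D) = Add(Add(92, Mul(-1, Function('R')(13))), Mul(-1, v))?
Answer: Rational(1, 782148) ≈ 1.2785e-6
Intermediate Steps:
Function('R')(Y) = Add(-5, Mul(-1, Y)) (Function('R')(Y) = Add(-2, Add(-3, Mul(-1, Y))) = Add(-5, Mul(-1, Y)))
Function('F')(v, D) = Add(110, Mul(-1, v)) (Function('F')(v, D) = Add(Add(92, Mul(-1, Add(-5, Mul(-1, 13)))), Mul(-1, v)) = Add(Add(92, Mul(-1, Add(-5, -13))), Mul(-1, v)) = Add(Add(92, Mul(-1, -18)), Mul(-1, v)) = Add(Add(92, 18), Mul(-1, v)) = Add(110, Mul(-1, v)))
Pow(Add(782538, Function('F')(500, -91)), -1) = Pow(Add(782538, Add(110, Mul(-1, 500))), -1) = Pow(Add(782538, Add(110, -500)), -1) = Pow(Add(782538, -390), -1) = Pow(782148, -1) = Rational(1, 782148)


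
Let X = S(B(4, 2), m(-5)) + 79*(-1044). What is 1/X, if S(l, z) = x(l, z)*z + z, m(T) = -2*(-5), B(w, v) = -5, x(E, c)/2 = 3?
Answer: -1/82406 ≈ -1.2135e-5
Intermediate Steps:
x(E, c) = 6 (x(E, c) = 2*3 = 6)
m(T) = 10
S(l, z) = 7*z (S(l, z) = 6*z + z = 7*z)
X = -82406 (X = 7*10 + 79*(-1044) = 70 - 82476 = -82406)
1/X = 1/(-82406) = -1/82406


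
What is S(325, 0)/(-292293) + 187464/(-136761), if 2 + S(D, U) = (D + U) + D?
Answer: -2032705040/1480528999 ≈ -1.3730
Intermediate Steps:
S(D, U) = -2 + U + 2*D (S(D, U) = -2 + ((D + U) + D) = -2 + (U + 2*D) = -2 + U + 2*D)
S(325, 0)/(-292293) + 187464/(-136761) = (-2 + 0 + 2*325)/(-292293) + 187464/(-136761) = (-2 + 0 + 650)*(-1/292293) + 187464*(-1/136761) = 648*(-1/292293) - 62488/45587 = -72/32477 - 62488/45587 = -2032705040/1480528999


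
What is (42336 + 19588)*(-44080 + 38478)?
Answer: -346898248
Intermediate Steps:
(42336 + 19588)*(-44080 + 38478) = 61924*(-5602) = -346898248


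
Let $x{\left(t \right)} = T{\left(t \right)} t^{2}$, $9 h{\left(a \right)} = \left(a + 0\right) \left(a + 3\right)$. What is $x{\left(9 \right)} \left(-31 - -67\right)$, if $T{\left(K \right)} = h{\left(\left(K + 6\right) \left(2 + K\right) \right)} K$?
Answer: $80831520$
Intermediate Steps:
$h{\left(a \right)} = \frac{a \left(3 + a\right)}{9}$ ($h{\left(a \right)} = \frac{\left(a + 0\right) \left(a + 3\right)}{9} = \frac{a \left(3 + a\right)}{9}$)
$T{\left(K \right)} = \frac{K \left(2 + K\right) \left(3 + \left(2 + K\right) \left(6 + K\right)\right) \left(6 + K\right)}{9}$ ($T{\left(K \right)} = \frac{\left(K + 6\right) \left(2 + K\right) \left(3 + \left(K + 6\right) \left(2 + K\right)\right)}{9} K = \frac{\left(6 + K\right) \left(2 + K\right) \left(3 + \left(6 + K\right) \left(2 + K\right)\right)}{9} K = \frac{\left(2 + K\right) \left(6 + K\right) \left(3 + \left(2 + K\right) \left(6 + K\right)\right)}{9} K = \frac{\left(2 + K\right) \left(3 + \left(2 + K\right) \left(6 + K\right)\right) \left(6 + K\right)}{9} K = \frac{K \left(2 + K\right) \left(3 + \left(2 + K\right) \left(6 + K\right)\right) \left(6 + K\right)}{9}$)
$x{\left(t \right)} = \frac{t^{3} \left(12 + t^{2} + 8 t\right) \left(15 + t^{2} + 8 t\right)}{9}$ ($x{\left(t \right)} = \frac{t \left(12 + t^{2} + 8 t\right) \left(15 + t^{2} + 8 t\right)}{9} t^{2} = \frac{t^{3} \left(12 + t^{2} + 8 t\right) \left(15 + t^{2} + 8 t\right)}{9}$)
$x{\left(9 \right)} \left(-31 - -67\right) = \frac{9^{3} \left(12 + 9^{2} + 8 \cdot 9\right) \left(15 + 9^{2} + 8 \cdot 9\right)}{9} \left(-31 - -67\right) = \frac{1}{9} \cdot 729 \left(12 + 81 + 72\right) \left(15 + 81 + 72\right) \left(-31 + 67\right) = \frac{1}{9} \cdot 729 \cdot 165 \cdot 168 \cdot 36 = 2245320 \cdot 36 = 80831520$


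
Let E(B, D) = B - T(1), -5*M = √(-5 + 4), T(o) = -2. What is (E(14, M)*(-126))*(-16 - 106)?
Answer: 245952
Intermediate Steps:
M = -I/5 (M = -√(-5 + 4)/5 = -I/5 ≈ -0.2*I)
E(B, D) = 2 + B (E(B, D) = B - 1*(-2) = B + 2 = 2 + B)
(E(14, M)*(-126))*(-16 - 106) = ((2 + 14)*(-126))*(-16 - 106) = (16*(-126))*(-122) = -2016*(-122) = 245952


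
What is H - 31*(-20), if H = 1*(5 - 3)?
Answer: 622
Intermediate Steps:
H = 2 (H = 1*2 = 2)
H - 31*(-20) = 2 - 31*(-20) = 2 + 620 = 622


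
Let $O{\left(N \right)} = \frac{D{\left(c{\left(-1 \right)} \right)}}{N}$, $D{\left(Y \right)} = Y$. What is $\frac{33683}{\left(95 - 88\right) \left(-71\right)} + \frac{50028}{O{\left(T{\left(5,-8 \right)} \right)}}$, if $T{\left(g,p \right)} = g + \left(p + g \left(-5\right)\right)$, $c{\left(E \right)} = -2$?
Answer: $\frac{348061141}{497} \approx 7.0032 \cdot 10^{5}$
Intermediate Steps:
$T{\left(g,p \right)} = p - 4 g$ ($T{\left(g,p \right)} = g - \left(- p + 5 g\right) = p - 4 g$)
$O{\left(N \right)} = - \frac{2}{N}$
$\frac{33683}{\left(95 - 88\right) \left(-71\right)} + \frac{50028}{O{\left(T{\left(5,-8 \right)} \right)}} = \frac{33683}{\left(95 - 88\right) \left(-71\right)} + \frac{50028}{\left(-2\right) \frac{1}{-8 - 20}} = \frac{33683}{7 \left(-71\right)} + \frac{50028}{\left(-2\right) \frac{1}{-8 - 20}} = \frac{33683}{-497} + \frac{50028}{\left(-2\right) \frac{1}{-28}} = 33683 \left(- \frac{1}{497}\right) + \frac{50028}{\left(-2\right) \left(- \frac{1}{28}\right)} = - \frac{33683}{497} + 50028 \frac{1}{\frac{1}{14}} = - \frac{33683}{497} + 50028 \cdot 14 = - \frac{33683}{497} + 700392 = \frac{348061141}{497}$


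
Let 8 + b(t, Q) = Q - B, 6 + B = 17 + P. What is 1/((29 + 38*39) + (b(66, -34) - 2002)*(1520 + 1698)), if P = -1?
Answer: -1/6608261 ≈ -1.5133e-7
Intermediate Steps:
B = 10 (B = -6 + (17 - 1) = -6 + 16 = 10)
b(t, Q) = -18 + Q (b(t, Q) = -8 + (Q - 1*10) = -8 + (Q - 10) = -8 + (-10 + Q) = -18 + Q)
1/((29 + 38*39) + (b(66, -34) - 2002)*(1520 + 1698)) = 1/((29 + 38*39) + ((-18 - 34) - 2002)*(1520 + 1698)) = 1/((29 + 1482) + (-52 - 2002)*3218) = 1/(1511 - 2054*3218) = 1/(1511 - 6609772) = 1/(-6608261) = -1/6608261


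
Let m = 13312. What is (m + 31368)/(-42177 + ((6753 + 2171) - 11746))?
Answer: -44680/44999 ≈ -0.99291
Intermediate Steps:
(m + 31368)/(-42177 + ((6753 + 2171) - 11746)) = (13312 + 31368)/(-42177 + ((6753 + 2171) - 11746)) = 44680/(-42177 + (8924 - 11746)) = 44680/(-42177 - 2822) = 44680/(-44999) = 44680*(-1/44999) = -44680/44999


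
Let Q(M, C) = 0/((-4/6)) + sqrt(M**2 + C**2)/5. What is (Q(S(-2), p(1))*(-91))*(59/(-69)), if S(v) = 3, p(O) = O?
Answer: 5369*sqrt(10)/345 ≈ 49.212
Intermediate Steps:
Q(M, C) = sqrt(C**2 + M**2)/5 (Q(M, C) = 0/((-4*1/6)) + sqrt(C**2 + M**2)*(1/5) = 0/(-2/3) + sqrt(C**2 + M**2)/5 = 0*(-3/2) + sqrt(C**2 + M**2)/5 = 0 + sqrt(C**2 + M**2)/5 = sqrt(C**2 + M**2)/5)
(Q(S(-2), p(1))*(-91))*(59/(-69)) = ((sqrt(1**2 + 3**2)/5)*(-91))*(59/(-69)) = ((sqrt(1 + 9)/5)*(-91))*(59*(-1/69)) = ((sqrt(10)/5)*(-91))*(-59/69) = -91*sqrt(10)/5*(-59/69) = 5369*sqrt(10)/345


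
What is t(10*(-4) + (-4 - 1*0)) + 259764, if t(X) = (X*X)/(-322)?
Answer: 41821036/161 ≈ 2.5976e+5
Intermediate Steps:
t(X) = -X²/322 (t(X) = X²*(-1/322) = -X²/322)
t(10*(-4) + (-4 - 1*0)) + 259764 = -(10*(-4) + (-4 - 1*0))²/322 + 259764 = -(-40 + (-4 + 0))²/322 + 259764 = -(-40 - 4)²/322 + 259764 = -1/322*(-44)² + 259764 = -1/322*1936 + 259764 = -968/161 + 259764 = 41821036/161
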